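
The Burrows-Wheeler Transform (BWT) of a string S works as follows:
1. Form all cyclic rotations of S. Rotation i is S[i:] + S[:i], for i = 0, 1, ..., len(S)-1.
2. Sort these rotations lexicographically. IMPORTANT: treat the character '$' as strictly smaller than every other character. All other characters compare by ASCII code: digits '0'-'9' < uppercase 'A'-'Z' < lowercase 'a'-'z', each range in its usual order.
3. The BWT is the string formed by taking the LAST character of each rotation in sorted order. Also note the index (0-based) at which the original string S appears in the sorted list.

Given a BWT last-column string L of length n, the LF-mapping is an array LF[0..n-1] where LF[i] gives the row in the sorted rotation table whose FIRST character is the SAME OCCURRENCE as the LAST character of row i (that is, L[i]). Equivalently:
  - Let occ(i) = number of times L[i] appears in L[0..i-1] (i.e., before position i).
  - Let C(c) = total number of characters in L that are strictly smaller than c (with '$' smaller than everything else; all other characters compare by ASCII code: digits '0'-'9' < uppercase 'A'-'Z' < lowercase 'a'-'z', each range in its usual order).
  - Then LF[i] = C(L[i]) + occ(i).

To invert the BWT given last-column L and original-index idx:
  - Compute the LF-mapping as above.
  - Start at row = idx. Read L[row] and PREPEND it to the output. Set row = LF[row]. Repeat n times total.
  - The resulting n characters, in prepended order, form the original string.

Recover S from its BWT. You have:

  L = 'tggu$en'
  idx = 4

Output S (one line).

Answer: nugget$

Derivation:
LF mapping: 5 2 3 6 0 1 4
Walk LF starting at row 4, prepending L[row]:
  step 1: row=4, L[4]='$', prepend. Next row=LF[4]=0
  step 2: row=0, L[0]='t', prepend. Next row=LF[0]=5
  step 3: row=5, L[5]='e', prepend. Next row=LF[5]=1
  step 4: row=1, L[1]='g', prepend. Next row=LF[1]=2
  step 5: row=2, L[2]='g', prepend. Next row=LF[2]=3
  step 6: row=3, L[3]='u', prepend. Next row=LF[3]=6
  step 7: row=6, L[6]='n', prepend. Next row=LF[6]=4
Reversed output: nugget$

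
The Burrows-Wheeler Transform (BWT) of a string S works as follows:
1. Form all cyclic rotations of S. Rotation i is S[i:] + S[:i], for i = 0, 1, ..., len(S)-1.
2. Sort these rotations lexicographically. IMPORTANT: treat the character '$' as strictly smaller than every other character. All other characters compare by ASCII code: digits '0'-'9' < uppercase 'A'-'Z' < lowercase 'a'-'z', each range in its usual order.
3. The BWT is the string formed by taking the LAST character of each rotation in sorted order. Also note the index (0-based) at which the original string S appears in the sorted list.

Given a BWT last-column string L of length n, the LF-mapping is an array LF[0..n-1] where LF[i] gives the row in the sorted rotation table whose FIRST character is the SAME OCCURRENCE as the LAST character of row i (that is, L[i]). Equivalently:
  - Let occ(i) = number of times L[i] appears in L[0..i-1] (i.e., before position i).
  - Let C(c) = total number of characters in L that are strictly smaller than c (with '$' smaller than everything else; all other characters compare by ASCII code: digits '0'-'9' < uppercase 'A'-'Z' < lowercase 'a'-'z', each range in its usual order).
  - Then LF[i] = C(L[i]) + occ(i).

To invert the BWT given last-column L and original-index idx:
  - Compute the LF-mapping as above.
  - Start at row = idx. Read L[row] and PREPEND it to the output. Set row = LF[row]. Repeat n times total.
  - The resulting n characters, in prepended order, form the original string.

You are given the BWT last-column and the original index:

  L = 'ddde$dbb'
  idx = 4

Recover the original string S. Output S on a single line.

LF mapping: 3 4 5 7 0 6 1 2
Walk LF starting at row 4, prepending L[row]:
  step 1: row=4, L[4]='$', prepend. Next row=LF[4]=0
  step 2: row=0, L[0]='d', prepend. Next row=LF[0]=3
  step 3: row=3, L[3]='e', prepend. Next row=LF[3]=7
  step 4: row=7, L[7]='b', prepend. Next row=LF[7]=2
  step 5: row=2, L[2]='d', prepend. Next row=LF[2]=5
  step 6: row=5, L[5]='d', prepend. Next row=LF[5]=6
  step 7: row=6, L[6]='b', prepend. Next row=LF[6]=1
  step 8: row=1, L[1]='d', prepend. Next row=LF[1]=4
Reversed output: dbddbed$

Answer: dbddbed$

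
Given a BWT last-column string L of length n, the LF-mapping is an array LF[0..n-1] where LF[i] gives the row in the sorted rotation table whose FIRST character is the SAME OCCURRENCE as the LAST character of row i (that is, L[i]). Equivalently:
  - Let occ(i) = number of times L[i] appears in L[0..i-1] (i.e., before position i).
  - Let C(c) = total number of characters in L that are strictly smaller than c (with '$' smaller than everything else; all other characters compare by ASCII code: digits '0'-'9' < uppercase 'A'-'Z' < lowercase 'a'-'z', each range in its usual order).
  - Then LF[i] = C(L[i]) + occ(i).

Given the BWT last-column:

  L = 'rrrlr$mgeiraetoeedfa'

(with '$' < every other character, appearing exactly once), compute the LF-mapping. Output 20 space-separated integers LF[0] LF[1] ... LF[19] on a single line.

Answer: 14 15 16 11 17 0 12 9 4 10 18 1 5 19 13 6 7 3 8 2

Derivation:
Char counts: '$':1, 'a':2, 'd':1, 'e':4, 'f':1, 'g':1, 'i':1, 'l':1, 'm':1, 'o':1, 'r':5, 't':1
C (first-col start): C('$')=0, C('a')=1, C('d')=3, C('e')=4, C('f')=8, C('g')=9, C('i')=10, C('l')=11, C('m')=12, C('o')=13, C('r')=14, C('t')=19
L[0]='r': occ=0, LF[0]=C('r')+0=14+0=14
L[1]='r': occ=1, LF[1]=C('r')+1=14+1=15
L[2]='r': occ=2, LF[2]=C('r')+2=14+2=16
L[3]='l': occ=0, LF[3]=C('l')+0=11+0=11
L[4]='r': occ=3, LF[4]=C('r')+3=14+3=17
L[5]='$': occ=0, LF[5]=C('$')+0=0+0=0
L[6]='m': occ=0, LF[6]=C('m')+0=12+0=12
L[7]='g': occ=0, LF[7]=C('g')+0=9+0=9
L[8]='e': occ=0, LF[8]=C('e')+0=4+0=4
L[9]='i': occ=0, LF[9]=C('i')+0=10+0=10
L[10]='r': occ=4, LF[10]=C('r')+4=14+4=18
L[11]='a': occ=0, LF[11]=C('a')+0=1+0=1
L[12]='e': occ=1, LF[12]=C('e')+1=4+1=5
L[13]='t': occ=0, LF[13]=C('t')+0=19+0=19
L[14]='o': occ=0, LF[14]=C('o')+0=13+0=13
L[15]='e': occ=2, LF[15]=C('e')+2=4+2=6
L[16]='e': occ=3, LF[16]=C('e')+3=4+3=7
L[17]='d': occ=0, LF[17]=C('d')+0=3+0=3
L[18]='f': occ=0, LF[18]=C('f')+0=8+0=8
L[19]='a': occ=1, LF[19]=C('a')+1=1+1=2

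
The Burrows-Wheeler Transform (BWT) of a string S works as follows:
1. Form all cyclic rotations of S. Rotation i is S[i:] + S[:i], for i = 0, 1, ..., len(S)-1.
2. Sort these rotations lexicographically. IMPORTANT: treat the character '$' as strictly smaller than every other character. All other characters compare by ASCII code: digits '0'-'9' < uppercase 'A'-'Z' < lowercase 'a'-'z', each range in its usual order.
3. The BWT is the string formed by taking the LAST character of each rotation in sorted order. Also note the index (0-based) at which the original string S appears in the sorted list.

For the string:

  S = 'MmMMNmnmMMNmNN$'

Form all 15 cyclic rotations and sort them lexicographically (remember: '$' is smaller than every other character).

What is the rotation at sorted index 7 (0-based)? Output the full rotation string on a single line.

All 15 rotations (rotation i = S[i:]+S[:i]):
  rot[0] = MmMMNmnmMMNmNN$
  rot[1] = mMMNmnmMMNmNN$M
  rot[2] = MMNmnmMMNmNN$Mm
  rot[3] = MNmnmMMNmNN$MmM
  rot[4] = NmnmMMNmNN$MmMM
  rot[5] = mnmMMNmNN$MmMMN
  rot[6] = nmMMNmNN$MmMMNm
  rot[7] = mMMNmNN$MmMMNmn
  rot[8] = MMNmNN$MmMMNmnm
  rot[9] = MNmNN$MmMMNmnmM
  rot[10] = NmNN$MmMMNmnmMM
  rot[11] = mNN$MmMMNmnmMMN
  rot[12] = NN$MmMMNmnmMMNm
  rot[13] = N$MmMMNmnmMMNmN
  rot[14] = $MmMMNmnmMMNmNN
Sorted (with $ < everything):
  sorted[0] = $MmMMNmnmMMNmNN
  sorted[1] = MMNmNN$MmMMNmnm
  sorted[2] = MMNmnmMMNmNN$Mm
  sorted[3] = MNmNN$MmMMNmnmM
  sorted[4] = MNmnmMMNmNN$MmM
  sorted[5] = MmMMNmnmMMNmNN$
  sorted[6] = N$MmMMNmnmMMNmN
  sorted[7] = NN$MmMMNmnmMMNm
  sorted[8] = NmNN$MmMMNmnmMM
  sorted[9] = NmnmMMNmNN$MmMM
  sorted[10] = mMMNmNN$MmMMNmn
  sorted[11] = mMMNmnmMMNmNN$M
  sorted[12] = mNN$MmMMNmnmMMN
  sorted[13] = mnmMMNmNN$MmMMN
  sorted[14] = nmMMNmNN$MmMMNm
sorted[7] = NN$MmMMNmnmMMNm

Answer: NN$MmMMNmnmMMNm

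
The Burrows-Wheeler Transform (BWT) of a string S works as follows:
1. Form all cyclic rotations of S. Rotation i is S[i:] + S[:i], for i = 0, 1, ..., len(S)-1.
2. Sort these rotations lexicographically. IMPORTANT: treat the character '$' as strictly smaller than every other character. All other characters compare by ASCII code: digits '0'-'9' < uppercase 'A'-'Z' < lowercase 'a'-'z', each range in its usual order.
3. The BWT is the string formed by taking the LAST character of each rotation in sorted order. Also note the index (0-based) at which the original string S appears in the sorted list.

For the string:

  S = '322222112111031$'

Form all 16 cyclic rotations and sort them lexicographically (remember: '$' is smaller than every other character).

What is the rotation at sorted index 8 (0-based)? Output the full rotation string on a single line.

All 16 rotations (rotation i = S[i:]+S[:i]):
  rot[0] = 322222112111031$
  rot[1] = 22222112111031$3
  rot[2] = 2222112111031$32
  rot[3] = 222112111031$322
  rot[4] = 22112111031$3222
  rot[5] = 2112111031$32222
  rot[6] = 112111031$322222
  rot[7] = 12111031$3222221
  rot[8] = 2111031$32222211
  rot[9] = 111031$322222112
  rot[10] = 11031$3222221121
  rot[11] = 1031$32222211211
  rot[12] = 031$322222112111
  rot[13] = 31$3222221121110
  rot[14] = 1$32222211211103
  rot[15] = $322222112111031
Sorted (with $ < everything):
  sorted[0] = $322222112111031
  sorted[1] = 031$322222112111
  sorted[2] = 1$32222211211103
  sorted[3] = 1031$32222211211
  sorted[4] = 11031$3222221121
  sorted[5] = 111031$322222112
  sorted[6] = 112111031$322222
  sorted[7] = 12111031$3222221
  sorted[8] = 2111031$32222211
  sorted[9] = 2112111031$32222
  sorted[10] = 22112111031$3222
  sorted[11] = 222112111031$322
  sorted[12] = 2222112111031$32
  sorted[13] = 22222112111031$3
  sorted[14] = 31$3222221121110
  sorted[15] = 322222112111031$
sorted[8] = 2111031$32222211

Answer: 2111031$32222211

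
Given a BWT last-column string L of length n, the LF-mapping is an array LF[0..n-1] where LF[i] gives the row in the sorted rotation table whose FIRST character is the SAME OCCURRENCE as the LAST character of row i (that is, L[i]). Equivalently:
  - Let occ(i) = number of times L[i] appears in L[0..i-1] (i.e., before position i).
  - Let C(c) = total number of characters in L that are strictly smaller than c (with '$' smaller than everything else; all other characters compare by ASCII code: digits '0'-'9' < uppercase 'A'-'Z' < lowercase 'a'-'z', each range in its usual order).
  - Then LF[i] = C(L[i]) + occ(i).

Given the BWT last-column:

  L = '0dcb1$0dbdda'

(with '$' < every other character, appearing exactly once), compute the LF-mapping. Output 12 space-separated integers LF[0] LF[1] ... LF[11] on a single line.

Answer: 1 8 7 5 3 0 2 9 6 10 11 4

Derivation:
Char counts: '$':1, '0':2, '1':1, 'a':1, 'b':2, 'c':1, 'd':4
C (first-col start): C('$')=0, C('0')=1, C('1')=3, C('a')=4, C('b')=5, C('c')=7, C('d')=8
L[0]='0': occ=0, LF[0]=C('0')+0=1+0=1
L[1]='d': occ=0, LF[1]=C('d')+0=8+0=8
L[2]='c': occ=0, LF[2]=C('c')+0=7+0=7
L[3]='b': occ=0, LF[3]=C('b')+0=5+0=5
L[4]='1': occ=0, LF[4]=C('1')+0=3+0=3
L[5]='$': occ=0, LF[5]=C('$')+0=0+0=0
L[6]='0': occ=1, LF[6]=C('0')+1=1+1=2
L[7]='d': occ=1, LF[7]=C('d')+1=8+1=9
L[8]='b': occ=1, LF[8]=C('b')+1=5+1=6
L[9]='d': occ=2, LF[9]=C('d')+2=8+2=10
L[10]='d': occ=3, LF[10]=C('d')+3=8+3=11
L[11]='a': occ=0, LF[11]=C('a')+0=4+0=4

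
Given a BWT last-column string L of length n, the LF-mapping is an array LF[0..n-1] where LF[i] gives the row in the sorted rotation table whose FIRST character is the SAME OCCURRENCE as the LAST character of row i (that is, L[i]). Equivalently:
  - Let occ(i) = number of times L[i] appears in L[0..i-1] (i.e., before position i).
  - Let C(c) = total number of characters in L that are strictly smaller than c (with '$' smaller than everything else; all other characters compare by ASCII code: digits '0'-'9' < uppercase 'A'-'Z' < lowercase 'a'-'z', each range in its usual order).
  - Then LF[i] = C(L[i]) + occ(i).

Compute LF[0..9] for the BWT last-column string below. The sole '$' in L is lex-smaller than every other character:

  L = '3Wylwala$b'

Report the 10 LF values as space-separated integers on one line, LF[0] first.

Answer: 1 2 9 6 8 3 7 4 0 5

Derivation:
Char counts: '$':1, '3':1, 'W':1, 'a':2, 'b':1, 'l':2, 'w':1, 'y':1
C (first-col start): C('$')=0, C('3')=1, C('W')=2, C('a')=3, C('b')=5, C('l')=6, C('w')=8, C('y')=9
L[0]='3': occ=0, LF[0]=C('3')+0=1+0=1
L[1]='W': occ=0, LF[1]=C('W')+0=2+0=2
L[2]='y': occ=0, LF[2]=C('y')+0=9+0=9
L[3]='l': occ=0, LF[3]=C('l')+0=6+0=6
L[4]='w': occ=0, LF[4]=C('w')+0=8+0=8
L[5]='a': occ=0, LF[5]=C('a')+0=3+0=3
L[6]='l': occ=1, LF[6]=C('l')+1=6+1=7
L[7]='a': occ=1, LF[7]=C('a')+1=3+1=4
L[8]='$': occ=0, LF[8]=C('$')+0=0+0=0
L[9]='b': occ=0, LF[9]=C('b')+0=5+0=5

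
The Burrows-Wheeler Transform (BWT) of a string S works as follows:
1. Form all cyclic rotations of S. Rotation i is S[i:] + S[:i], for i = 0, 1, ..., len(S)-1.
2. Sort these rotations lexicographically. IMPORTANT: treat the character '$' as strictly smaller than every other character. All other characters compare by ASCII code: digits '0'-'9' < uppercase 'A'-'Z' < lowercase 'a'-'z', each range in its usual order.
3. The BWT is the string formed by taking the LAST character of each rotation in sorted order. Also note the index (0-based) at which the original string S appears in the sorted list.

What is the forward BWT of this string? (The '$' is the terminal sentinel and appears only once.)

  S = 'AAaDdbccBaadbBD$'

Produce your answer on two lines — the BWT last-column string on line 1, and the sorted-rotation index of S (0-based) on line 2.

Answer: D$AbcBaABaddcbaD
1

Derivation:
All 16 rotations (rotation i = S[i:]+S[:i]):
  rot[0] = AAaDdbccBaadbBD$
  rot[1] = AaDdbccBaadbBD$A
  rot[2] = aDdbccBaadbBD$AA
  rot[3] = DdbccBaadbBD$AAa
  rot[4] = dbccBaadbBD$AAaD
  rot[5] = bccBaadbBD$AAaDd
  rot[6] = ccBaadbBD$AAaDdb
  rot[7] = cBaadbBD$AAaDdbc
  rot[8] = BaadbBD$AAaDdbcc
  rot[9] = aadbBD$AAaDdbccB
  rot[10] = adbBD$AAaDdbccBa
  rot[11] = dbBD$AAaDdbccBaa
  rot[12] = bBD$AAaDdbccBaad
  rot[13] = BD$AAaDdbccBaadb
  rot[14] = D$AAaDdbccBaadbB
  rot[15] = $AAaDdbccBaadbBD
Sorted (with $ < everything):
  sorted[0] = $AAaDdbccBaadbBD  (last char: 'D')
  sorted[1] = AAaDdbccBaadbBD$  (last char: '$')
  sorted[2] = AaDdbccBaadbBD$A  (last char: 'A')
  sorted[3] = BD$AAaDdbccBaadb  (last char: 'b')
  sorted[4] = BaadbBD$AAaDdbcc  (last char: 'c')
  sorted[5] = D$AAaDdbccBaadbB  (last char: 'B')
  sorted[6] = DdbccBaadbBD$AAa  (last char: 'a')
  sorted[7] = aDdbccBaadbBD$AA  (last char: 'A')
  sorted[8] = aadbBD$AAaDdbccB  (last char: 'B')
  sorted[9] = adbBD$AAaDdbccBa  (last char: 'a')
  sorted[10] = bBD$AAaDdbccBaad  (last char: 'd')
  sorted[11] = bccBaadbBD$AAaDd  (last char: 'd')
  sorted[12] = cBaadbBD$AAaDdbc  (last char: 'c')
  sorted[13] = ccBaadbBD$AAaDdb  (last char: 'b')
  sorted[14] = dbBD$AAaDdbccBaa  (last char: 'a')
  sorted[15] = dbccBaadbBD$AAaD  (last char: 'D')
Last column: D$AbcBaABaddcbaD
Original string S is at sorted index 1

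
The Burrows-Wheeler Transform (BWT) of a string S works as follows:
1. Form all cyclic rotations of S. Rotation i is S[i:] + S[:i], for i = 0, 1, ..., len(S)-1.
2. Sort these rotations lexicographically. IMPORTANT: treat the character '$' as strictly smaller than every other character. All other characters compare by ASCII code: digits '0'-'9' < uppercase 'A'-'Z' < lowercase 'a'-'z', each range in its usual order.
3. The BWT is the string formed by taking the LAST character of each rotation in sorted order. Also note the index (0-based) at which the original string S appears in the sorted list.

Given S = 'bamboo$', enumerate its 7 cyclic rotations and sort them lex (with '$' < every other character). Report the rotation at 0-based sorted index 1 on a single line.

Answer: amboo$b

Derivation:
All 7 rotations (rotation i = S[i:]+S[:i]):
  rot[0] = bamboo$
  rot[1] = amboo$b
  rot[2] = mboo$ba
  rot[3] = boo$bam
  rot[4] = oo$bamb
  rot[5] = o$bambo
  rot[6] = $bamboo
Sorted (with $ < everything):
  sorted[0] = $bamboo
  sorted[1] = amboo$b
  sorted[2] = bamboo$
  sorted[3] = boo$bam
  sorted[4] = mboo$ba
  sorted[5] = o$bambo
  sorted[6] = oo$bamb
sorted[1] = amboo$b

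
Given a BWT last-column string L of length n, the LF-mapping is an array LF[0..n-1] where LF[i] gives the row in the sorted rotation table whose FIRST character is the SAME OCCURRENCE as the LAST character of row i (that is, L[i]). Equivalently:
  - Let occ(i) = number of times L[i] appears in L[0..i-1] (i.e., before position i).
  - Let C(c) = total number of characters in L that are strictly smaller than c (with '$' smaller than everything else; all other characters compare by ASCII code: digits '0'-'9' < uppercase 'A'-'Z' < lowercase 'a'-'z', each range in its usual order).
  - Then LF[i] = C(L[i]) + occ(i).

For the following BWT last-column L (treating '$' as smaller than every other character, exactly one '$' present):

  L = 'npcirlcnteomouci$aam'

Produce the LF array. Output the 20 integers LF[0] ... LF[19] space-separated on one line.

Answer: 12 16 3 7 17 9 4 13 18 6 14 10 15 19 5 8 0 1 2 11

Derivation:
Char counts: '$':1, 'a':2, 'c':3, 'e':1, 'i':2, 'l':1, 'm':2, 'n':2, 'o':2, 'p':1, 'r':1, 't':1, 'u':1
C (first-col start): C('$')=0, C('a')=1, C('c')=3, C('e')=6, C('i')=7, C('l')=9, C('m')=10, C('n')=12, C('o')=14, C('p')=16, C('r')=17, C('t')=18, C('u')=19
L[0]='n': occ=0, LF[0]=C('n')+0=12+0=12
L[1]='p': occ=0, LF[1]=C('p')+0=16+0=16
L[2]='c': occ=0, LF[2]=C('c')+0=3+0=3
L[3]='i': occ=0, LF[3]=C('i')+0=7+0=7
L[4]='r': occ=0, LF[4]=C('r')+0=17+0=17
L[5]='l': occ=0, LF[5]=C('l')+0=9+0=9
L[6]='c': occ=1, LF[6]=C('c')+1=3+1=4
L[7]='n': occ=1, LF[7]=C('n')+1=12+1=13
L[8]='t': occ=0, LF[8]=C('t')+0=18+0=18
L[9]='e': occ=0, LF[9]=C('e')+0=6+0=6
L[10]='o': occ=0, LF[10]=C('o')+0=14+0=14
L[11]='m': occ=0, LF[11]=C('m')+0=10+0=10
L[12]='o': occ=1, LF[12]=C('o')+1=14+1=15
L[13]='u': occ=0, LF[13]=C('u')+0=19+0=19
L[14]='c': occ=2, LF[14]=C('c')+2=3+2=5
L[15]='i': occ=1, LF[15]=C('i')+1=7+1=8
L[16]='$': occ=0, LF[16]=C('$')+0=0+0=0
L[17]='a': occ=0, LF[17]=C('a')+0=1+0=1
L[18]='a': occ=1, LF[18]=C('a')+1=1+1=2
L[19]='m': occ=1, LF[19]=C('m')+1=10+1=11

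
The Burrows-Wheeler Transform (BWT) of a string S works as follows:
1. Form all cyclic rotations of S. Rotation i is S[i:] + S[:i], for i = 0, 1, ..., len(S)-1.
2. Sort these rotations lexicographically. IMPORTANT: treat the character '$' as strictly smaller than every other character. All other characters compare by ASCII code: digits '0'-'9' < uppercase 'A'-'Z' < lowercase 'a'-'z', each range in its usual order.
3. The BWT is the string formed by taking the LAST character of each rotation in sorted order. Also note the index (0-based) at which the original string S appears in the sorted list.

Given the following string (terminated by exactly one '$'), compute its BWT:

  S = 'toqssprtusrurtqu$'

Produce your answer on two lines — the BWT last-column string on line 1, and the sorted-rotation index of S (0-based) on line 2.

Answer: utsotupssuq$rrqrt
11

Derivation:
All 17 rotations (rotation i = S[i:]+S[:i]):
  rot[0] = toqssprtusrurtqu$
  rot[1] = oqssprtusrurtqu$t
  rot[2] = qssprtusrurtqu$to
  rot[3] = ssprtusrurtqu$toq
  rot[4] = sprtusrurtqu$toqs
  rot[5] = prtusrurtqu$toqss
  rot[6] = rtusrurtqu$toqssp
  rot[7] = tusrurtqu$toqsspr
  rot[8] = usrurtqu$toqssprt
  rot[9] = srurtqu$toqssprtu
  rot[10] = rurtqu$toqssprtus
  rot[11] = urtqu$toqssprtusr
  rot[12] = rtqu$toqssprtusru
  rot[13] = tqu$toqssprtusrur
  rot[14] = qu$toqssprtusrurt
  rot[15] = u$toqssprtusrurtq
  rot[16] = $toqssprtusrurtqu
Sorted (with $ < everything):
  sorted[0] = $toqssprtusrurtqu  (last char: 'u')
  sorted[1] = oqssprtusrurtqu$t  (last char: 't')
  sorted[2] = prtusrurtqu$toqss  (last char: 's')
  sorted[3] = qssprtusrurtqu$to  (last char: 'o')
  sorted[4] = qu$toqssprtusrurt  (last char: 't')
  sorted[5] = rtqu$toqssprtusru  (last char: 'u')
  sorted[6] = rtusrurtqu$toqssp  (last char: 'p')
  sorted[7] = rurtqu$toqssprtus  (last char: 's')
  sorted[8] = sprtusrurtqu$toqs  (last char: 's')
  sorted[9] = srurtqu$toqssprtu  (last char: 'u')
  sorted[10] = ssprtusrurtqu$toq  (last char: 'q')
  sorted[11] = toqssprtusrurtqu$  (last char: '$')
  sorted[12] = tqu$toqssprtusrur  (last char: 'r')
  sorted[13] = tusrurtqu$toqsspr  (last char: 'r')
  sorted[14] = u$toqssprtusrurtq  (last char: 'q')
  sorted[15] = urtqu$toqssprtusr  (last char: 'r')
  sorted[16] = usrurtqu$toqssprt  (last char: 't')
Last column: utsotupssuq$rrqrt
Original string S is at sorted index 11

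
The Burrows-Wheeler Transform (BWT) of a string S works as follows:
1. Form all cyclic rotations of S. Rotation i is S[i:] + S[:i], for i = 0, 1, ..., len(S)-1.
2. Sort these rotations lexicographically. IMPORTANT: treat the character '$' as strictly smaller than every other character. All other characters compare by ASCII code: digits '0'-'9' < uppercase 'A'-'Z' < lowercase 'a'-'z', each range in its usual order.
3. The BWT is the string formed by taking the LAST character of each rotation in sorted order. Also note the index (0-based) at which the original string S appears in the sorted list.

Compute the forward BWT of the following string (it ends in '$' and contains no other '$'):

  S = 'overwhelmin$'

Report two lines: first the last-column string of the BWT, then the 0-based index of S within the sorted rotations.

All 12 rotations (rotation i = S[i:]+S[:i]):
  rot[0] = overwhelmin$
  rot[1] = verwhelmin$o
  rot[2] = erwhelmin$ov
  rot[3] = rwhelmin$ove
  rot[4] = whelmin$over
  rot[5] = helmin$overw
  rot[6] = elmin$overwh
  rot[7] = lmin$overwhe
  rot[8] = min$overwhel
  rot[9] = in$overwhelm
  rot[10] = n$overwhelmi
  rot[11] = $overwhelmin
Sorted (with $ < everything):
  sorted[0] = $overwhelmin  (last char: 'n')
  sorted[1] = elmin$overwh  (last char: 'h')
  sorted[2] = erwhelmin$ov  (last char: 'v')
  sorted[3] = helmin$overw  (last char: 'w')
  sorted[4] = in$overwhelm  (last char: 'm')
  sorted[5] = lmin$overwhe  (last char: 'e')
  sorted[6] = min$overwhel  (last char: 'l')
  sorted[7] = n$overwhelmi  (last char: 'i')
  sorted[8] = overwhelmin$  (last char: '$')
  sorted[9] = rwhelmin$ove  (last char: 'e')
  sorted[10] = verwhelmin$o  (last char: 'o')
  sorted[11] = whelmin$over  (last char: 'r')
Last column: nhvwmeli$eor
Original string S is at sorted index 8

Answer: nhvwmeli$eor
8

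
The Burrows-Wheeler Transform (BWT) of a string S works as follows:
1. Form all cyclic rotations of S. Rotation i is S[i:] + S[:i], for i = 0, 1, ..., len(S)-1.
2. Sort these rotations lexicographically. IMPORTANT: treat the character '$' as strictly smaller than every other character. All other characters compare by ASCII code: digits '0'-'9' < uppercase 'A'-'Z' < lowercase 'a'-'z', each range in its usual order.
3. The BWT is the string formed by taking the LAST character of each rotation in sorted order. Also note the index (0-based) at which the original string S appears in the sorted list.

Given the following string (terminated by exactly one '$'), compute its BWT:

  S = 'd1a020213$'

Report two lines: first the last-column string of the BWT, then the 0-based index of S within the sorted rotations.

All 10 rotations (rotation i = S[i:]+S[:i]):
  rot[0] = d1a020213$
  rot[1] = 1a020213$d
  rot[2] = a020213$d1
  rot[3] = 020213$d1a
  rot[4] = 20213$d1a0
  rot[5] = 0213$d1a02
  rot[6] = 213$d1a020
  rot[7] = 13$d1a0202
  rot[8] = 3$d1a02021
  rot[9] = $d1a020213
Sorted (with $ < everything):
  sorted[0] = $d1a020213  (last char: '3')
  sorted[1] = 020213$d1a  (last char: 'a')
  sorted[2] = 0213$d1a02  (last char: '2')
  sorted[3] = 13$d1a0202  (last char: '2')
  sorted[4] = 1a020213$d  (last char: 'd')
  sorted[5] = 20213$d1a0  (last char: '0')
  sorted[6] = 213$d1a020  (last char: '0')
  sorted[7] = 3$d1a02021  (last char: '1')
  sorted[8] = a020213$d1  (last char: '1')
  sorted[9] = d1a020213$  (last char: '$')
Last column: 3a22d0011$
Original string S is at sorted index 9

Answer: 3a22d0011$
9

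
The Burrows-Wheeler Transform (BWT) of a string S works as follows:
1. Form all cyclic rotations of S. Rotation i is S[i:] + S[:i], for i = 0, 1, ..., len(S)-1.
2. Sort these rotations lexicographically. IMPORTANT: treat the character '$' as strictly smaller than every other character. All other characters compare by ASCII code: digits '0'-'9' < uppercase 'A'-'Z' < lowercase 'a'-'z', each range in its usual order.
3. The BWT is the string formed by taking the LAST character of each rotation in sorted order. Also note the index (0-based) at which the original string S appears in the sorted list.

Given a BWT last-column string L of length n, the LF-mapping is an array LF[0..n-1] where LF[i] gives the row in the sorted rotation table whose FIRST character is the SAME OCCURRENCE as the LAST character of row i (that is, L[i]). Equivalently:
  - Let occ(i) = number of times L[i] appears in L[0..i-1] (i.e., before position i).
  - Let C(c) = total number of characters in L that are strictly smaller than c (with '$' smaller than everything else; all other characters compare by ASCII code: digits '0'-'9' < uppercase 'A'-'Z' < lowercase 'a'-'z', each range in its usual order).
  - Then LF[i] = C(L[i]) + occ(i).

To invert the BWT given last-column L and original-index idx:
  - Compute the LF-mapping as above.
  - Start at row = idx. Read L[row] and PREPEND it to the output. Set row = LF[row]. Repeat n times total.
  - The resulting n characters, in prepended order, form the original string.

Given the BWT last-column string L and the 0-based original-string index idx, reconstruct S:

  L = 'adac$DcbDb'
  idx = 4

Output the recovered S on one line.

Answer: aDcbdDbca$

Derivation:
LF mapping: 3 9 4 7 0 1 8 5 2 6
Walk LF starting at row 4, prepending L[row]:
  step 1: row=4, L[4]='$', prepend. Next row=LF[4]=0
  step 2: row=0, L[0]='a', prepend. Next row=LF[0]=3
  step 3: row=3, L[3]='c', prepend. Next row=LF[3]=7
  step 4: row=7, L[7]='b', prepend. Next row=LF[7]=5
  step 5: row=5, L[5]='D', prepend. Next row=LF[5]=1
  step 6: row=1, L[1]='d', prepend. Next row=LF[1]=9
  step 7: row=9, L[9]='b', prepend. Next row=LF[9]=6
  step 8: row=6, L[6]='c', prepend. Next row=LF[6]=8
  step 9: row=8, L[8]='D', prepend. Next row=LF[8]=2
  step 10: row=2, L[2]='a', prepend. Next row=LF[2]=4
Reversed output: aDcbdDbca$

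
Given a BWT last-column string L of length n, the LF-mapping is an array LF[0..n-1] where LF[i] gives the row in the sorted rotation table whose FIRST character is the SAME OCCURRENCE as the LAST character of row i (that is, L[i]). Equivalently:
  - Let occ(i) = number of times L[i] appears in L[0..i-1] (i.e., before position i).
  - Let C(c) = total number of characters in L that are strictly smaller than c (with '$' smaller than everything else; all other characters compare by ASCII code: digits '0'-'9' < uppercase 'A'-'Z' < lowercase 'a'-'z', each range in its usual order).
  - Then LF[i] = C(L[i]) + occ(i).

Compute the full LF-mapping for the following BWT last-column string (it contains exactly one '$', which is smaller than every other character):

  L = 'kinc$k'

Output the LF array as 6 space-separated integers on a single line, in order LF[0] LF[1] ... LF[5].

Answer: 3 2 5 1 0 4

Derivation:
Char counts: '$':1, 'c':1, 'i':1, 'k':2, 'n':1
C (first-col start): C('$')=0, C('c')=1, C('i')=2, C('k')=3, C('n')=5
L[0]='k': occ=0, LF[0]=C('k')+0=3+0=3
L[1]='i': occ=0, LF[1]=C('i')+0=2+0=2
L[2]='n': occ=0, LF[2]=C('n')+0=5+0=5
L[3]='c': occ=0, LF[3]=C('c')+0=1+0=1
L[4]='$': occ=0, LF[4]=C('$')+0=0+0=0
L[5]='k': occ=1, LF[5]=C('k')+1=3+1=4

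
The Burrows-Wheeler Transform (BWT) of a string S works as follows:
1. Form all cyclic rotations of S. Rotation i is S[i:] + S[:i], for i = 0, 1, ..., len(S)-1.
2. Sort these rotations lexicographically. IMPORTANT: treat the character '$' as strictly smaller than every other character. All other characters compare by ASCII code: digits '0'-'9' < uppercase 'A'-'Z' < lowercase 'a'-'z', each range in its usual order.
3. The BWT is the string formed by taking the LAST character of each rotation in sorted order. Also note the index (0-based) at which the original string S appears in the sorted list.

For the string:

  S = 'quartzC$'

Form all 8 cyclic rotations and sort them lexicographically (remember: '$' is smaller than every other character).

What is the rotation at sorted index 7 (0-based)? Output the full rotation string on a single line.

Answer: zC$quart

Derivation:
All 8 rotations (rotation i = S[i:]+S[:i]):
  rot[0] = quartzC$
  rot[1] = uartzC$q
  rot[2] = artzC$qu
  rot[3] = rtzC$qua
  rot[4] = tzC$quar
  rot[5] = zC$quart
  rot[6] = C$quartz
  rot[7] = $quartzC
Sorted (with $ < everything):
  sorted[0] = $quartzC
  sorted[1] = C$quartz
  sorted[2] = artzC$qu
  sorted[3] = quartzC$
  sorted[4] = rtzC$qua
  sorted[5] = tzC$quar
  sorted[6] = uartzC$q
  sorted[7] = zC$quart
sorted[7] = zC$quart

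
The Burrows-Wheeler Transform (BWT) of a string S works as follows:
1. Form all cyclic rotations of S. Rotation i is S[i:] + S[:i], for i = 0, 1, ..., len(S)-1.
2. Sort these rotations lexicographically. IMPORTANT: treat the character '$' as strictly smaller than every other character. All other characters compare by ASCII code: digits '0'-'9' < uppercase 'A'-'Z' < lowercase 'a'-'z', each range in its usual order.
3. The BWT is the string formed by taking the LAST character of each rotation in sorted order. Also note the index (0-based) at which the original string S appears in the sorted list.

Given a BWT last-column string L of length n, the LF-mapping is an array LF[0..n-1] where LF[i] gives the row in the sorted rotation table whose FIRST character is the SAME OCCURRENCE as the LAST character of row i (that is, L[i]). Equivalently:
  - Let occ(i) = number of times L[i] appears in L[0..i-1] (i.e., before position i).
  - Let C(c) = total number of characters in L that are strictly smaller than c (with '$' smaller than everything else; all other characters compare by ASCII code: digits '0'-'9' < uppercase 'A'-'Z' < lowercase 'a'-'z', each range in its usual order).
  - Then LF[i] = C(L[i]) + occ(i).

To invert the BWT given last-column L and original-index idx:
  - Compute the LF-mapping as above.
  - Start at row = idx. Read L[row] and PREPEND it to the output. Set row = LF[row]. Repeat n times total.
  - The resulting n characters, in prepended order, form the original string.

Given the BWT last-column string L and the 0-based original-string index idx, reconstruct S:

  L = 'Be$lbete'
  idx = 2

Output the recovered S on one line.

LF mapping: 1 3 0 6 2 4 7 5
Walk LF starting at row 2, prepending L[row]:
  step 1: row=2, L[2]='$', prepend. Next row=LF[2]=0
  step 2: row=0, L[0]='B', prepend. Next row=LF[0]=1
  step 3: row=1, L[1]='e', prepend. Next row=LF[1]=3
  step 4: row=3, L[3]='l', prepend. Next row=LF[3]=6
  step 5: row=6, L[6]='t', prepend. Next row=LF[6]=7
  step 6: row=7, L[7]='e', prepend. Next row=LF[7]=5
  step 7: row=5, L[5]='e', prepend. Next row=LF[5]=4
  step 8: row=4, L[4]='b', prepend. Next row=LF[4]=2
Reversed output: beetleB$

Answer: beetleB$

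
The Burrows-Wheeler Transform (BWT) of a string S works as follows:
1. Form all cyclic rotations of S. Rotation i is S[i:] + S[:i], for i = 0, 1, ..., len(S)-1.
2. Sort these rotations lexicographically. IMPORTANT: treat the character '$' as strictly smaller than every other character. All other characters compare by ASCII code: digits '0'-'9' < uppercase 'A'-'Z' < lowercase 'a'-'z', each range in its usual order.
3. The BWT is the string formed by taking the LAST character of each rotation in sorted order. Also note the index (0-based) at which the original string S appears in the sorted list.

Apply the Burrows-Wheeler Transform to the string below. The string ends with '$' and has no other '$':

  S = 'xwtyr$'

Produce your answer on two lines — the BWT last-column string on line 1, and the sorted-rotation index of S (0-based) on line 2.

Answer: rywx$t
4

Derivation:
All 6 rotations (rotation i = S[i:]+S[:i]):
  rot[0] = xwtyr$
  rot[1] = wtyr$x
  rot[2] = tyr$xw
  rot[3] = yr$xwt
  rot[4] = r$xwty
  rot[5] = $xwtyr
Sorted (with $ < everything):
  sorted[0] = $xwtyr  (last char: 'r')
  sorted[1] = r$xwty  (last char: 'y')
  sorted[2] = tyr$xw  (last char: 'w')
  sorted[3] = wtyr$x  (last char: 'x')
  sorted[4] = xwtyr$  (last char: '$')
  sorted[5] = yr$xwt  (last char: 't')
Last column: rywx$t
Original string S is at sorted index 4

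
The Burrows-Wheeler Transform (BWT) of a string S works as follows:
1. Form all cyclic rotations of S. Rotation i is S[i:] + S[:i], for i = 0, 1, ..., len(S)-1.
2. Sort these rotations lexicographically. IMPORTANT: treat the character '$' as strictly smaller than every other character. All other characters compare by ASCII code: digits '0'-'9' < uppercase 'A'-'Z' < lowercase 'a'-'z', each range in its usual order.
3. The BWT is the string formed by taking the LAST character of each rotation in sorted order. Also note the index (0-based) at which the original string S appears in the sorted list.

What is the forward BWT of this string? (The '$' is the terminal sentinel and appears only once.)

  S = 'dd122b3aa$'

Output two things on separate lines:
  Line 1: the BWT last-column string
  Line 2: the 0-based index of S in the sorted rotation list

Answer: ad12ba32d$
9

Derivation:
All 10 rotations (rotation i = S[i:]+S[:i]):
  rot[0] = dd122b3aa$
  rot[1] = d122b3aa$d
  rot[2] = 122b3aa$dd
  rot[3] = 22b3aa$dd1
  rot[4] = 2b3aa$dd12
  rot[5] = b3aa$dd122
  rot[6] = 3aa$dd122b
  rot[7] = aa$dd122b3
  rot[8] = a$dd122b3a
  rot[9] = $dd122b3aa
Sorted (with $ < everything):
  sorted[0] = $dd122b3aa  (last char: 'a')
  sorted[1] = 122b3aa$dd  (last char: 'd')
  sorted[2] = 22b3aa$dd1  (last char: '1')
  sorted[3] = 2b3aa$dd12  (last char: '2')
  sorted[4] = 3aa$dd122b  (last char: 'b')
  sorted[5] = a$dd122b3a  (last char: 'a')
  sorted[6] = aa$dd122b3  (last char: '3')
  sorted[7] = b3aa$dd122  (last char: '2')
  sorted[8] = d122b3aa$d  (last char: 'd')
  sorted[9] = dd122b3aa$  (last char: '$')
Last column: ad12ba32d$
Original string S is at sorted index 9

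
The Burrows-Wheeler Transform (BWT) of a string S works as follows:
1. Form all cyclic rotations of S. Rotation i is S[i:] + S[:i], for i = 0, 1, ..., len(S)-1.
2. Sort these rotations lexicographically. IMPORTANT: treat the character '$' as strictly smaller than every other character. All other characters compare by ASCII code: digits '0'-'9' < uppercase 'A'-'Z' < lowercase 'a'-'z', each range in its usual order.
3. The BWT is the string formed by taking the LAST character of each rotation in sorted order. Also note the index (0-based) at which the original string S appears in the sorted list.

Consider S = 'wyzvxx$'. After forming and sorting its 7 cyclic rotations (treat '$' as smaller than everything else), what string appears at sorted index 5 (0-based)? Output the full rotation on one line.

Answer: yzvxx$w

Derivation:
All 7 rotations (rotation i = S[i:]+S[:i]):
  rot[0] = wyzvxx$
  rot[1] = yzvxx$w
  rot[2] = zvxx$wy
  rot[3] = vxx$wyz
  rot[4] = xx$wyzv
  rot[5] = x$wyzvx
  rot[6] = $wyzvxx
Sorted (with $ < everything):
  sorted[0] = $wyzvxx
  sorted[1] = vxx$wyz
  sorted[2] = wyzvxx$
  sorted[3] = x$wyzvx
  sorted[4] = xx$wyzv
  sorted[5] = yzvxx$w
  sorted[6] = zvxx$wy
sorted[5] = yzvxx$w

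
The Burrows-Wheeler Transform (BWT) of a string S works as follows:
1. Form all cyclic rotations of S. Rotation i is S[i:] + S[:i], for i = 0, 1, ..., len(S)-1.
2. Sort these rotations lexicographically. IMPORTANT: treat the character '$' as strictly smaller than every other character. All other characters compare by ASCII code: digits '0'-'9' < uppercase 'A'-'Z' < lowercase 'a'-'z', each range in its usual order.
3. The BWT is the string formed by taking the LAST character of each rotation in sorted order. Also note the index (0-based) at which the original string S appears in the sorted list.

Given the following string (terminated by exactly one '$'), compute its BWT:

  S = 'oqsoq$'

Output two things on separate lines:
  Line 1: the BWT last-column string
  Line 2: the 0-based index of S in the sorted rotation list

Answer: qs$ooq
2

Derivation:
All 6 rotations (rotation i = S[i:]+S[:i]):
  rot[0] = oqsoq$
  rot[1] = qsoq$o
  rot[2] = soq$oq
  rot[3] = oq$oqs
  rot[4] = q$oqso
  rot[5] = $oqsoq
Sorted (with $ < everything):
  sorted[0] = $oqsoq  (last char: 'q')
  sorted[1] = oq$oqs  (last char: 's')
  sorted[2] = oqsoq$  (last char: '$')
  sorted[3] = q$oqso  (last char: 'o')
  sorted[4] = qsoq$o  (last char: 'o')
  sorted[5] = soq$oq  (last char: 'q')
Last column: qs$ooq
Original string S is at sorted index 2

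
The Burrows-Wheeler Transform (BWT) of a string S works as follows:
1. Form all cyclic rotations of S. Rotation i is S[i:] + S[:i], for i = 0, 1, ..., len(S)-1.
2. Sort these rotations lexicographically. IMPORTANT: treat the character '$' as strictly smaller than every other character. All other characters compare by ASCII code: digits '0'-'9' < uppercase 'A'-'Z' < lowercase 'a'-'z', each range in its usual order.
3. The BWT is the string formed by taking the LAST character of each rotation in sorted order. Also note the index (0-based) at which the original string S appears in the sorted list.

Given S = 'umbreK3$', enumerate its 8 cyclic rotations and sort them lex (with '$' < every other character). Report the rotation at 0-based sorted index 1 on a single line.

Answer: 3$umbreK

Derivation:
All 8 rotations (rotation i = S[i:]+S[:i]):
  rot[0] = umbreK3$
  rot[1] = mbreK3$u
  rot[2] = breK3$um
  rot[3] = reK3$umb
  rot[4] = eK3$umbr
  rot[5] = K3$umbre
  rot[6] = 3$umbreK
  rot[7] = $umbreK3
Sorted (with $ < everything):
  sorted[0] = $umbreK3
  sorted[1] = 3$umbreK
  sorted[2] = K3$umbre
  sorted[3] = breK3$um
  sorted[4] = eK3$umbr
  sorted[5] = mbreK3$u
  sorted[6] = reK3$umb
  sorted[7] = umbreK3$
sorted[1] = 3$umbreK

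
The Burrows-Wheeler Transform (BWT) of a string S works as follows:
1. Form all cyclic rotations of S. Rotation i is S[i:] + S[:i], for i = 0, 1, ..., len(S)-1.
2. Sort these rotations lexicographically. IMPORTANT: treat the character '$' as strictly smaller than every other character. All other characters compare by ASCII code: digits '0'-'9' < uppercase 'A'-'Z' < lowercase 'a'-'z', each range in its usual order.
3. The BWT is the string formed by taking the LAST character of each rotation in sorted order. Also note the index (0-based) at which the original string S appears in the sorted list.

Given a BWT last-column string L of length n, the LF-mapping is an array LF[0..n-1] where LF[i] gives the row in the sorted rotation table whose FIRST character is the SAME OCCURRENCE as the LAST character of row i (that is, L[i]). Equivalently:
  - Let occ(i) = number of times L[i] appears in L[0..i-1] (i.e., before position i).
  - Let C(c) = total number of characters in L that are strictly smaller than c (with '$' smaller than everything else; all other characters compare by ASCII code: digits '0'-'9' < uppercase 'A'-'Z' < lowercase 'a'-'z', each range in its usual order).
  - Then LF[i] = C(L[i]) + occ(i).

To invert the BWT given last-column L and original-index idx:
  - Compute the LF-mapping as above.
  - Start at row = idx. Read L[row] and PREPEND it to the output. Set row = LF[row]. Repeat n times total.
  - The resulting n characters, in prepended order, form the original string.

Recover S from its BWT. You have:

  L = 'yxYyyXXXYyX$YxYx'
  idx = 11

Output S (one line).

Answer: xyxXYXYYyXxyXYy$

Derivation:
LF mapping: 12 9 5 13 14 1 2 3 6 15 4 0 7 10 8 11
Walk LF starting at row 11, prepending L[row]:
  step 1: row=11, L[11]='$', prepend. Next row=LF[11]=0
  step 2: row=0, L[0]='y', prepend. Next row=LF[0]=12
  step 3: row=12, L[12]='Y', prepend. Next row=LF[12]=7
  step 4: row=7, L[7]='X', prepend. Next row=LF[7]=3
  step 5: row=3, L[3]='y', prepend. Next row=LF[3]=13
  step 6: row=13, L[13]='x', prepend. Next row=LF[13]=10
  step 7: row=10, L[10]='X', prepend. Next row=LF[10]=4
  step 8: row=4, L[4]='y', prepend. Next row=LF[4]=14
  step 9: row=14, L[14]='Y', prepend. Next row=LF[14]=8
  step 10: row=8, L[8]='Y', prepend. Next row=LF[8]=6
  step 11: row=6, L[6]='X', prepend. Next row=LF[6]=2
  step 12: row=2, L[2]='Y', prepend. Next row=LF[2]=5
  step 13: row=5, L[5]='X', prepend. Next row=LF[5]=1
  step 14: row=1, L[1]='x', prepend. Next row=LF[1]=9
  step 15: row=9, L[9]='y', prepend. Next row=LF[9]=15
  step 16: row=15, L[15]='x', prepend. Next row=LF[15]=11
Reversed output: xyxXYXYYyXxyXYy$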